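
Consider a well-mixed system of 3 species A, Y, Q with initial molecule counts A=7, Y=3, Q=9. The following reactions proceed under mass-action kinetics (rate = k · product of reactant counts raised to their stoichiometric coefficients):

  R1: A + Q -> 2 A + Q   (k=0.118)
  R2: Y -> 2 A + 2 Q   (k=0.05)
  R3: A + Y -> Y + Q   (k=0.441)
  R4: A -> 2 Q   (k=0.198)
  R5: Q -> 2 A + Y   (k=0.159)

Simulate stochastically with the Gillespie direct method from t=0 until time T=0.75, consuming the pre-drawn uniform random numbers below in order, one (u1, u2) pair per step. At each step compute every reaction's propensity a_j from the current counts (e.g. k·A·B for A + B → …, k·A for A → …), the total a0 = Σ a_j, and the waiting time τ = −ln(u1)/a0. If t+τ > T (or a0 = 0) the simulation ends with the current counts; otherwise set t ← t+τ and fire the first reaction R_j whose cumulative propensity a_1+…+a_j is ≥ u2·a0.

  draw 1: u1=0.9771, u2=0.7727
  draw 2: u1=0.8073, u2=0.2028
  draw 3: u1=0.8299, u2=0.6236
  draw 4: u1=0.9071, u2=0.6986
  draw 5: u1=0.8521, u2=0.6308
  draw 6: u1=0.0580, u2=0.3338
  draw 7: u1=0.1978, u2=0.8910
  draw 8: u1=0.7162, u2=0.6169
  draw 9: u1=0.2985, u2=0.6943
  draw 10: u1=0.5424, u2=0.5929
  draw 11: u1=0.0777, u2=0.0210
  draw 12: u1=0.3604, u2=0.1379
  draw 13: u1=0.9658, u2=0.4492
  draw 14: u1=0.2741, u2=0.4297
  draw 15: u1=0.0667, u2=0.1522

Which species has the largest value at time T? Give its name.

Dominant species at T: Q

t=0.000: A=7 Y=3 Q=9
Draw 1: a1=7.434, a2=0.150, a3=9.261, a4=1.386, a5=1.431, a0=19.662; τ=−ln(0.9771)/19.662=0.001 → t=0.001; u2·a0=0.7727·19.662=15.193; a1+a2=7.584 < 15.193 ≤ a1+…+a3=16.845 → R3 fires; A=6 Y=3 Q=10
Draw 2: a1=7.080, a2=0.150, a3=7.938, a4=1.188, a5=1.590, a0=17.946; τ=−ln(0.8073)/17.946=0.012 → t=0.013; u2·a0=0.2028·17.946=3.639 ≤ a1=7.080 → R1 fires; A=7 Y=3 Q=10
Draw 3: a1=8.260, a2=0.150, a3=9.261, a4=1.386, a5=1.590, a0=20.647; τ=−ln(0.8299)/20.647=0.009 → t=0.022; u2·a0=0.6236·20.647=12.875; a1+a2=8.410 < 12.875 ≤ a1+…+a3=17.671 → R3 fires; A=6 Y=3 Q=11
Draw 4: a1=7.788, a2=0.150, a3=7.938, a4=1.188, a5=1.749, a0=18.813; τ=−ln(0.9071)/18.813=0.005 → t=0.027; u2·a0=0.6986·18.813=13.143; a1+a2=7.938 < 13.143 ≤ a1+…+a3=15.876 → R3 fires; A=5 Y=3 Q=12
Draw 5: a1=7.080, a2=0.150, a3=6.615, a4=0.990, a5=1.908, a0=16.743; τ=−ln(0.8521)/16.743=0.010 → t=0.037; u2·a0=0.6308·16.743=10.561; a1+a2=7.230 < 10.561 ≤ a1+…+a3=13.845 → R3 fires; A=4 Y=3 Q=13
Draw 6: a1=6.136, a2=0.150, a3=5.292, a4=0.792, a5=2.067, a0=14.437; τ=−ln(0.0580)/14.437=0.197 → t=0.234; u2·a0=0.3338·14.437=4.819 ≤ a1=6.136 → R1 fires; A=5 Y=3 Q=13
Draw 7: a1=7.670, a2=0.150, a3=6.615, a4=0.990, a5=2.067, a0=17.492; τ=−ln(0.1978)/17.492=0.093 → t=0.327; u2·a0=0.8910·17.492=15.585; a1+…+a4=15.425 < 15.585 ≤ a1+…+a5=17.492 → R5 fires; A=7 Y=4 Q=12
Draw 8: a1=9.912, a2=0.200, a3=12.348, a4=1.386, a5=1.908, a0=25.754; τ=−ln(0.7162)/25.754=0.013 → t=0.340; u2·a0=0.6169·25.754=15.888; a1+a2=10.112 < 15.888 ≤ a1+…+a3=22.460 → R3 fires; A=6 Y=4 Q=13
Draw 9: a1=9.204, a2=0.200, a3=10.584, a4=1.188, a5=2.067, a0=23.243; τ=−ln(0.2985)/23.243=0.052 → t=0.392; u2·a0=0.6943·23.243=16.138; a1+a2=9.404 < 16.138 ≤ a1+…+a3=19.988 → R3 fires; A=5 Y=4 Q=14
Draw 10: a1=8.260, a2=0.200, a3=8.820, a4=0.990, a5=2.226, a0=20.496; τ=−ln(0.5424)/20.496=0.030 → t=0.422; u2·a0=0.5929·20.496=12.152; a1+a2=8.460 < 12.152 ≤ a1+…+a3=17.280 → R3 fires; A=4 Y=4 Q=15
Draw 11: a1=7.080, a2=0.200, a3=7.056, a4=0.792, a5=2.385, a0=17.513; τ=−ln(0.0777)/17.513=0.146 → t=0.567; u2·a0=0.0210·17.513=0.368 ≤ a1=7.080 → R1 fires; A=5 Y=4 Q=15
Draw 12: a1=8.850, a2=0.200, a3=8.820, a4=0.990, a5=2.385, a0=21.245; τ=−ln(0.3604)/21.245=0.048 → t=0.615; u2·a0=0.1379·21.245=2.930 ≤ a1=8.850 → R1 fires; A=6 Y=4 Q=15
Draw 13: a1=10.620, a2=0.200, a3=10.584, a4=1.188, a5=2.385, a0=24.977; τ=−ln(0.9658)/24.977=0.001 → t=0.617; u2·a0=0.4492·24.977=11.220; a1+a2=10.820 < 11.220 ≤ a1+…+a3=21.404 → R3 fires; A=5 Y=4 Q=16
Draw 14: a1=9.440, a2=0.200, a3=8.820, a4=0.990, a5=2.544, a0=21.994; τ=−ln(0.2741)/21.994=0.059 → t=0.676; u2·a0=0.4297·21.994=9.451; a1=9.440 < 9.451 ≤ a1+a2=9.640 → R2 fires; A=7 Y=3 Q=18
Draw 15: a1=14.868, a2=0.150, a3=9.261, a4=1.386, a5=2.862, a0=28.527; τ=−ln(0.0667)/28.527=0.095 → t=0.771 > T=0.75: stop.
At T=0.75: A=7 Y=3 Q=18; the largest is Q.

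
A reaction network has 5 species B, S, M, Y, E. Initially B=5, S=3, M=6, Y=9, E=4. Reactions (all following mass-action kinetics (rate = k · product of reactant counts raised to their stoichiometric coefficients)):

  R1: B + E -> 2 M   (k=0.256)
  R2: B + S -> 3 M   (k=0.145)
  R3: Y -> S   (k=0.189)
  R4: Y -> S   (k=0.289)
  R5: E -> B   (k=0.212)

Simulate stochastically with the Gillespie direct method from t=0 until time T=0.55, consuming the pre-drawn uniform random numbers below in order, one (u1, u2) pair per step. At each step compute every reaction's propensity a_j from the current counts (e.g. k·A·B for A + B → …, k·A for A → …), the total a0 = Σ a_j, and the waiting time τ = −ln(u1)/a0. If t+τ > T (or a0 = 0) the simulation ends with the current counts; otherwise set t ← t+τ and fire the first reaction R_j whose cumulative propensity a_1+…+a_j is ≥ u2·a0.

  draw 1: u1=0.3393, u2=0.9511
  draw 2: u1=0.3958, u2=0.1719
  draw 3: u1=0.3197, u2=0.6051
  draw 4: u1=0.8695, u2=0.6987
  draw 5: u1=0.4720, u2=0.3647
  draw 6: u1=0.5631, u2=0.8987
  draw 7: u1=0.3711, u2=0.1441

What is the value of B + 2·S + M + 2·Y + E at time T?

Check how each reaction changes W = B + 2·S + M + 2·Y + E (weight of products minus weight of reactants):
R1: B + E -> 2 M: (1·2) − (1·1 + 1·1) = 2 − 2 = 0
R2: B + S -> 3 M: (1·3) − (1·1 + 2·1) = 3 − 3 = 0
R3: Y -> S: (2·1) − (2·1) = 2 − 2 = 0
R4: Y -> S: (2·1) − (2·1) = 2 − 2 = 0
R5: E -> B: (1·1) − (1·1) = 1 − 1 = 0
Every reaction leaves W unchanged, so W is conserved and no simulation is needed: W(T) = W(0) = 5 + 2·3 + 6 + 2·9 + 4 = 39

Value at T = 39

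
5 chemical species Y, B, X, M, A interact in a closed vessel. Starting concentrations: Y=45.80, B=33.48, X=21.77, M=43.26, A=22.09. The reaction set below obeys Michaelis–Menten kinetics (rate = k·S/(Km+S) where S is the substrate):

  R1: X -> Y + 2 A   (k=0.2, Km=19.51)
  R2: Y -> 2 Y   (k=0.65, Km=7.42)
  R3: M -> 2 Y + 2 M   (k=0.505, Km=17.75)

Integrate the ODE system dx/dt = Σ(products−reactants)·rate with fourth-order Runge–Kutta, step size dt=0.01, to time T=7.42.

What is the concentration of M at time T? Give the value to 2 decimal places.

M at T = 45.94

RK4 with dt=0.01: 742 steps to T=7.42. Trajectory (selected grid times):
t=0.00: Y=45.80 B=33.48 X=21.77 M=43.26 A=22.09
t=0.82: Y=46.93 B=33.48 X=21.68 M=43.55 A=22.26
t=1.65: Y=48.08 B=33.48 X=21.60 M=43.85 A=22.44
t=2.47: Y=49.22 B=33.48 X=21.51 M=44.15 A=22.61
t=3.30: Y=50.38 B=33.48 X=21.42 M=44.45 A=22.78
t=4.12: Y=51.52 B=33.48 X=21.34 M=44.74 A=22.95
t=4.95: Y=52.68 B=33.48 X=21.25 M=45.04 A=23.13
t=5.77: Y=53.83 B=33.48 X=21.17 M=45.34 A=23.30
t=6.60: Y=54.99 B=33.48 X=21.08 M=45.64 A=23.47
t=7.42: Y=56.14 B=33.48 X=20.99 M=45.94 A=23.64
Read off M at T=7.42: 45.94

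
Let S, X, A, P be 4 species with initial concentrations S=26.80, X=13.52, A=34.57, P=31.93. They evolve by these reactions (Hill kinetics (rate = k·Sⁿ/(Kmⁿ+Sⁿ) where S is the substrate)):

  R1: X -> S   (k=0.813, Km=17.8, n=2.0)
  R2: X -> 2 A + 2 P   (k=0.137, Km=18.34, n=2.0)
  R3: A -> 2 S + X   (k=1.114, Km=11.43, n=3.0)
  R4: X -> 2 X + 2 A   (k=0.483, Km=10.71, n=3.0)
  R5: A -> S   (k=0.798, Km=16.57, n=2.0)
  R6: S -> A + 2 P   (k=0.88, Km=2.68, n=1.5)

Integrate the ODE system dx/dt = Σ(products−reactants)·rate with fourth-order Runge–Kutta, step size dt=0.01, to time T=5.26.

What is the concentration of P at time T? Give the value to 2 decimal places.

P at T = 41.60

RK4 with dt=0.01: 526 steps to T=5.26. Trajectory (selected grid times):
t=0.00: S=26.80 X=13.52 A=34.57 P=31.93
t=0.58: S=28.11 X=14.13 A=34.51 P=32.98
t=1.17: S=29.44 X=14.74 A=34.46 P=34.05
t=1.75: S=30.76 X=15.34 A=34.43 P=35.11
t=2.34: S=32.12 X=15.95 A=34.42 P=36.19
t=2.92: S=33.45 X=16.54 A=34.43 P=37.26
t=3.51: S=34.82 X=17.14 A=34.45 P=38.35
t=4.09: S=36.18 X=17.72 A=34.48 P=39.42
t=4.68: S=37.56 X=18.31 A=34.52 P=40.52
t=5.26: S=38.93 X=18.88 A=34.57 P=41.60
Read off P at T=5.26: 41.60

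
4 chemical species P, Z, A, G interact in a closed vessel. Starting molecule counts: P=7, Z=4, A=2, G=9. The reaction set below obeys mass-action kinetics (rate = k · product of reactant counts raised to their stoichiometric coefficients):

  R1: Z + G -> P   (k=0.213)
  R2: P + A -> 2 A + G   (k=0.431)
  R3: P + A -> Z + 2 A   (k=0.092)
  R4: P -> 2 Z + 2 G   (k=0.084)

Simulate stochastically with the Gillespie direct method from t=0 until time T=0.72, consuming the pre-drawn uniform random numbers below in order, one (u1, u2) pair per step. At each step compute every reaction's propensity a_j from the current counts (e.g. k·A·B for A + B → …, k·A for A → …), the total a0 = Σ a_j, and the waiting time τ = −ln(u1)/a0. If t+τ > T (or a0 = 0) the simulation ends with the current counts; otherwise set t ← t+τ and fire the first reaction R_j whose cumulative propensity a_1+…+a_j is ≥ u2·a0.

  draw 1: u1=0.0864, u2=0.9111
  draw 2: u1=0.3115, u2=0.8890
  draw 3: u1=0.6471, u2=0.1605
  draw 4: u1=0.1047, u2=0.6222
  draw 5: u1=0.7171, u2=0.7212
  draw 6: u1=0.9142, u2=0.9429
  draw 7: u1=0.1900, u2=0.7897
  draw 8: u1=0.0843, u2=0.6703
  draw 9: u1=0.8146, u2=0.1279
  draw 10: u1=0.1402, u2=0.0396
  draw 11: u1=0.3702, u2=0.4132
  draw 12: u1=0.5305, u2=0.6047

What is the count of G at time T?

G at T = 12

t=0.000: P=7 Z=4 A=2 G=9
Draw 1: a1=7.668, a2=6.034, a3=1.288, a4=0.588, a0=15.578; τ=−ln(0.0864)/15.578=0.157 → t=0.157; u2·a0=0.9111·15.578=14.193; a1+a2=13.702 < 14.193 ≤ a1+…+a3=14.990 → R3 fires; P=6 Z=5 A=3 G=9
Draw 2: a1=9.585, a2=7.758, a3=1.656, a4=0.504, a0=19.503; τ=−ln(0.3115)/19.503=0.060 → t=0.217; u2·a0=0.8890·19.503=17.338; a1=9.585 < 17.338 ≤ a1+a2=17.343 → R2 fires; P=5 Z=5 A=4 G=10
Draw 3: a1=10.650, a2=8.620, a3=1.840, a4=0.420, a0=21.530; τ=−ln(0.6471)/21.530=0.020 → t=0.237; u2·a0=0.1605·21.530=3.456 ≤ a1=10.650 → R1 fires; P=6 Z=4 A=4 G=9
Draw 4: a1=7.668, a2=10.344, a3=2.208, a4=0.504, a0=20.724; τ=−ln(0.1047)/20.724=0.109 → t=0.346; u2·a0=0.6222·20.724=12.894; a1=7.668 < 12.894 ≤ a1+a2=18.012 → R2 fires; P=5 Z=4 A=5 G=10
Draw 5: a1=8.520, a2=10.775, a3=2.300, a4=0.420, a0=22.015; τ=−ln(0.7171)/22.015=0.015 → t=0.361; u2·a0=0.7212·22.015=15.877; a1=8.520 < 15.877 ≤ a1+a2=19.295 → R2 fires; P=4 Z=4 A=6 G=11
Draw 6: a1=9.372, a2=10.344, a3=2.208, a4=0.336, a0=22.260; τ=−ln(0.9142)/22.260=0.004 → t=0.365; u2·a0=0.9429·22.260=20.989; a1+a2=19.716 < 20.989 ≤ a1+…+a3=21.924 → R3 fires; P=3 Z=5 A=7 G=11
Draw 7: a1=11.715, a2=9.051, a3=1.932, a4=0.252, a0=22.950; τ=−ln(0.1900)/22.950=0.072 → t=0.438; u2·a0=0.7897·22.950=18.124; a1=11.715 < 18.124 ≤ a1+a2=20.766 → R2 fires; P=2 Z=5 A=8 G=12
Draw 8: a1=12.780, a2=6.896, a3=1.472, a4=0.168, a0=21.316; τ=−ln(0.0843)/21.316=0.116 → t=0.554; u2·a0=0.6703·21.316=14.288; a1=12.780 < 14.288 ≤ a1+a2=19.676 → R2 fires; P=1 Z=5 A=9 G=13
Draw 9: a1=13.845, a2=3.879, a3=0.828, a4=0.084, a0=18.636; τ=−ln(0.8146)/18.636=0.011 → t=0.565; u2·a0=0.1279·18.636=2.384 ≤ a1=13.845 → R1 fires; P=2 Z=4 A=9 G=12
Draw 10: a1=10.224, a2=7.758, a3=1.656, a4=0.168, a0=19.806; τ=−ln(0.1402)/19.806=0.099 → t=0.664; u2·a0=0.0396·19.806=0.784 ≤ a1=10.224 → R1 fires; P=3 Z=3 A=9 G=11
Draw 11: a1=7.029, a2=11.637, a3=2.484, a4=0.252, a0=21.402; τ=−ln(0.3702)/21.402=0.046 → t=0.710; u2·a0=0.4132·21.402=8.843; a1=7.029 < 8.843 ≤ a1+a2=18.666 → R2 fires; P=2 Z=3 A=10 G=12
Draw 12: a1=7.668, a2=8.620, a3=1.840, a4=0.168, a0=18.296; τ=−ln(0.5305)/18.296=0.035 → t=0.745 > T=0.72: stop.
Read off G at T=0.72: 12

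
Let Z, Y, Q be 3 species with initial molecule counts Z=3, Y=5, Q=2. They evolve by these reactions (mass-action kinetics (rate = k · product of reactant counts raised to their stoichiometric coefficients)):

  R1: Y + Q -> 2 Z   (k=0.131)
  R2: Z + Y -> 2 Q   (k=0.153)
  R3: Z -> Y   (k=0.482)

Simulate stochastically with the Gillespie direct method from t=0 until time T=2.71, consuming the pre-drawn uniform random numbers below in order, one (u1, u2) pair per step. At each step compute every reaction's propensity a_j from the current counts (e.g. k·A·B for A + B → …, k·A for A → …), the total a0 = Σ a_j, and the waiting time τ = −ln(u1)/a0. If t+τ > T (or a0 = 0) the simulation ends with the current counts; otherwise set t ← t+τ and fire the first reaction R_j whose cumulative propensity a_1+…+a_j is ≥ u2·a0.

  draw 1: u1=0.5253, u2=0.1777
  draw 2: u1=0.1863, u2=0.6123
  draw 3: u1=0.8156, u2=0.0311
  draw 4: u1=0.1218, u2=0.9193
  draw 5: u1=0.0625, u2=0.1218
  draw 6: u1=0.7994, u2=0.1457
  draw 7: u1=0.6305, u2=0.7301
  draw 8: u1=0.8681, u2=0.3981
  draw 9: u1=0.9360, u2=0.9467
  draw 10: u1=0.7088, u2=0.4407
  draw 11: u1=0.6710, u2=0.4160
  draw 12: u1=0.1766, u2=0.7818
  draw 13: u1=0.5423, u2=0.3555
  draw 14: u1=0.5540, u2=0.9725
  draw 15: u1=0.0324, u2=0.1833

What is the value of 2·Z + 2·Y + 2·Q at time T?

Check how each reaction changes W = 2·Z + 2·Y + 2·Q (weight of products minus weight of reactants):
R1: Y + Q -> 2 Z: (2·2) − (2·1 + 2·1) = 4 − 4 = 0
R2: Z + Y -> 2 Q: (2·2) − (2·1 + 2·1) = 4 − 4 = 0
R3: Z -> Y: (2·1) − (2·1) = 2 − 2 = 0
Every reaction leaves W unchanged, so W is conserved and no simulation is needed: W(T) = W(0) = 2·3 + 2·5 + 2·2 = 20

Value at T = 20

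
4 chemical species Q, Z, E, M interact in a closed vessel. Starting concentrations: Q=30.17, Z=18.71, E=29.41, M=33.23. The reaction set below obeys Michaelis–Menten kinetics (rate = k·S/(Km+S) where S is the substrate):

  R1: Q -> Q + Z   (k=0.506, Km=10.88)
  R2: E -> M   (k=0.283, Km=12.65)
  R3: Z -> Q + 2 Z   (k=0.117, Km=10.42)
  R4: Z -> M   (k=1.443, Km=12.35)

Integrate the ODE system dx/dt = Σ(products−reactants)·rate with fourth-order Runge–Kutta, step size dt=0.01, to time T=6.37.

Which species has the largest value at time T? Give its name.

RK4 with dt=0.01: 637 steps to T=6.37. Trajectory (selected grid times):
t=0.00: Q=30.17 Z=18.71 E=29.41 M=33.23
t=0.71: Q=30.22 Z=18.41 E=29.27 M=33.99
t=1.42: Q=30.28 Z=18.12 E=29.13 M=34.74
t=2.12: Q=30.33 Z=17.83 E=28.99 M=35.47
t=2.83: Q=30.38 Z=17.55 E=28.85 M=36.22
t=3.54: Q=30.43 Z=17.26 E=28.71 M=36.96
t=4.25: Q=30.48 Z=16.98 E=28.57 M=37.69
t=4.95: Q=30.53 Z=16.71 E=28.44 M=38.41
t=5.66: Q=30.59 Z=16.44 E=28.30 M=39.14
t=6.37: Q=30.64 Z=16.17 E=28.16 M=39.86
At T=6.37: Q=30.64 Z=16.17 E=28.16 M=39.86; the largest is M.

Dominant species at T: M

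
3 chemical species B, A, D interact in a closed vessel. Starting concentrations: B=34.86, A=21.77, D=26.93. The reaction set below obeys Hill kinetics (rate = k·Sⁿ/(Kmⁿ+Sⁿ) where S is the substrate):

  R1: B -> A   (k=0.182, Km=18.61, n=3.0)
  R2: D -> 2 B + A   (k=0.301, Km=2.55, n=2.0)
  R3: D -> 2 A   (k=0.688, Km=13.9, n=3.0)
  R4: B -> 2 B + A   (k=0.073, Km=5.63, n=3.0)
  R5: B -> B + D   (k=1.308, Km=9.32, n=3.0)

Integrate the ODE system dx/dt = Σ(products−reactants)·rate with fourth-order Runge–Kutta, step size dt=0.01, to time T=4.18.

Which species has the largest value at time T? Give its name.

Dominant species at T: B

RK4 with dt=0.01: 418 steps to T=4.18. Trajectory (selected grid times):
t=0.00: B=34.86 A=21.77 D=26.93
t=0.46: B=35.10 A=22.57 D=27.10
t=0.93: B=35.34 A=23.39 D=27.28
t=1.39: B=35.57 A=24.19 D=27.46
t=1.86: B=35.81 A=25.02 D=27.63
t=2.32: B=36.04 A=25.82 D=27.81
t=2.79: B=36.28 A=26.65 D=27.98
t=3.25: B=36.52 A=27.46 D=28.16
t=3.72: B=36.76 A=28.28 D=28.33
t=4.18: B=36.99 A=29.10 D=28.50
At T=4.18: B=36.99 A=29.10 D=28.50; the largest is B.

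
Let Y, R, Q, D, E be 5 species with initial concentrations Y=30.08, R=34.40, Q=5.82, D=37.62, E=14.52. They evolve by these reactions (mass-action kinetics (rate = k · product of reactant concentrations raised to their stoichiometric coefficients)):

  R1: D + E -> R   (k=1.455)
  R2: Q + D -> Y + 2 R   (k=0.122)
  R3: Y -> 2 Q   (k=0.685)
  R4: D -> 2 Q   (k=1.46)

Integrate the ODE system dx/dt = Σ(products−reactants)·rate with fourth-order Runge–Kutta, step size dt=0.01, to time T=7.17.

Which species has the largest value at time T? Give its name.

Dominant species at T: Q

RK4 with dt=0.01: 717 steps to T=7.17. Trajectory (selected grid times):
t=0.00: Y=30.08 R=34.40 Q=5.82 D=37.62 E=14.52
t=0.80: Y=26.95 R=76.14 Q=43.75 D=0.47 E=0.00
t=1.59: Y=15.92 R=76.89 Q=66.35 D=0.00 E=0.00
t=2.39: Y=9.21 R=76.89 Q=79.79 D=0.00 E=0.00
t=3.19: Y=5.32 R=76.89 Q=87.55 D=0.00 E=0.00
t=3.98: Y=3.10 R=76.89 Q=92.00 D=0.00 E=0.00
t=4.78: Y=1.79 R=76.89 Q=94.62 D=0.00 E=0.00
t=5.58: Y=1.04 R=76.89 Q=96.13 D=0.00 E=0.00
t=6.37: Y=0.60 R=76.89 Q=96.99 D=0.00 E=0.00
t=7.17: Y=0.35 R=76.89 Q=97.50 D=0.00 E=0.00
At T=7.17: Y=0.35 R=76.89 Q=97.50 D=0.00 E=0.00; the largest is Q.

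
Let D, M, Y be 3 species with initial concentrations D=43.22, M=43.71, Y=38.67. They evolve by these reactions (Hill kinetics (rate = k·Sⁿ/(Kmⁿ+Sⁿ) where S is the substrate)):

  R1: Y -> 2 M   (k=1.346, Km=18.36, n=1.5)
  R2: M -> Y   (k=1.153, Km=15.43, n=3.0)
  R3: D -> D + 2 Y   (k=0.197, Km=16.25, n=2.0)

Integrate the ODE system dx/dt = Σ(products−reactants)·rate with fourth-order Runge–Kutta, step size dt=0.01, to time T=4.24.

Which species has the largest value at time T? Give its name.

Dominant species at T: M

RK4 with dt=0.01: 424 steps to T=4.24. Trajectory (selected grid times):
t=0.00: D=43.22 M=43.71 Y=38.67
t=0.47: D=43.22 M=44.14 Y=38.87
t=0.94: D=43.22 M=44.58 Y=39.08
t=1.41: D=43.22 M=45.02 Y=39.28
t=1.88: D=43.22 M=45.46 Y=39.49
t=2.36: D=43.22 M=45.91 Y=39.69
t=2.83: D=43.22 M=46.35 Y=39.90
t=3.30: D=43.22 M=46.79 Y=40.10
t=3.77: D=43.22 M=47.23 Y=40.30
t=4.24: D=43.22 M=47.68 Y=40.50
At T=4.24: D=43.22 M=47.68 Y=40.50; the largest is M.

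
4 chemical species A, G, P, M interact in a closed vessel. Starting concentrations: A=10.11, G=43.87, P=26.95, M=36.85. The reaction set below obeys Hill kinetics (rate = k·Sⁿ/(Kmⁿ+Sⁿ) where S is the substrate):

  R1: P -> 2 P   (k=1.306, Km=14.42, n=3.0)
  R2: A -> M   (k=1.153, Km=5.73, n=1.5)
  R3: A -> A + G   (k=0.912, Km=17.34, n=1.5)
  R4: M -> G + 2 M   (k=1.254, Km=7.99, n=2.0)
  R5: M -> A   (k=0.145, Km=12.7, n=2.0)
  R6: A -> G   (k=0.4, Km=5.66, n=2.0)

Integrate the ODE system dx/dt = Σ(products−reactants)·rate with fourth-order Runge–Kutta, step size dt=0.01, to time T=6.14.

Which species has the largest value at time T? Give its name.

Dominant species at T: G

RK4 with dt=0.01: 614 steps to T=6.14. Trajectory (selected grid times):
t=0.00: A=10.11 G=43.87 P=26.95 M=36.85
t=0.68: A=9.45 G=45.07 P=27.72 M=38.12
t=1.36: A=8.82 G=46.26 P=28.51 M=39.37
t=2.05: A=8.21 G=47.44 P=29.31 M=40.62
t=2.73: A=7.63 G=48.59 P=30.11 M=41.84
t=3.41: A=7.09 G=49.72 P=30.91 M=43.04
t=4.09: A=6.58 G=50.83 P=31.72 M=44.22
t=4.78: A=6.09 G=51.94 P=32.54 M=45.39
t=5.46: A=5.64 G=53.01 P=33.36 M=46.52
t=6.14: A=5.23 G=54.06 P=34.19 M=47.64
At T=6.14: A=5.23 G=54.06 P=34.19 M=47.64; the largest is G.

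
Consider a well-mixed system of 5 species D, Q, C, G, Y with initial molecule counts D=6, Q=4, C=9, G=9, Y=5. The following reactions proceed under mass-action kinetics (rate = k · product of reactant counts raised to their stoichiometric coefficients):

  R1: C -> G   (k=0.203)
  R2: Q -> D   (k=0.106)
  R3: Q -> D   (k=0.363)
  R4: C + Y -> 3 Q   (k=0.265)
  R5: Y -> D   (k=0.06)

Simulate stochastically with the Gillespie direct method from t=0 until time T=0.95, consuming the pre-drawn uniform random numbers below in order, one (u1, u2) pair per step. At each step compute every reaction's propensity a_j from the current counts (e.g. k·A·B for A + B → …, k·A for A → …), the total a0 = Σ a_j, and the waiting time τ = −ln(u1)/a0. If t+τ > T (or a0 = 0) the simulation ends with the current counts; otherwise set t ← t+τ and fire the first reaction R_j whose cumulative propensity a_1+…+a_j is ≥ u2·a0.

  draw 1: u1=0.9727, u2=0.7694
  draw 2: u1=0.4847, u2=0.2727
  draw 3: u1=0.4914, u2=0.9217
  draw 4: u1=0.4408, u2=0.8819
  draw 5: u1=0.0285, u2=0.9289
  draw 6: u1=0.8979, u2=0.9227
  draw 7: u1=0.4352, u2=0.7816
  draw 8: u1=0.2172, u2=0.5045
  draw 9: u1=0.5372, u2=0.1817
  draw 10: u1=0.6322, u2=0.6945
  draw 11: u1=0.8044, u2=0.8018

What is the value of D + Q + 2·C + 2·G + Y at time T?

Value at T = 51

Check how each reaction changes W = D + Q + 2·C + 2·G + Y (weight of products minus weight of reactants):
R1: C -> G: (2·1) − (2·1) = 2 − 2 = 0
R2: Q -> D: (1·1) − (1·1) = 1 − 1 = 0
R3: Q -> D: (1·1) − (1·1) = 1 − 1 = 0
R4: C + Y -> 3 Q: (1·3) − (2·1 + 1·1) = 3 − 3 = 0
R5: Y -> D: (1·1) − (1·1) = 1 − 1 = 0
Every reaction leaves W unchanged, so W is conserved and no simulation is needed: W(T) = W(0) = 6 + 4 + 2·9 + 2·9 + 5 = 51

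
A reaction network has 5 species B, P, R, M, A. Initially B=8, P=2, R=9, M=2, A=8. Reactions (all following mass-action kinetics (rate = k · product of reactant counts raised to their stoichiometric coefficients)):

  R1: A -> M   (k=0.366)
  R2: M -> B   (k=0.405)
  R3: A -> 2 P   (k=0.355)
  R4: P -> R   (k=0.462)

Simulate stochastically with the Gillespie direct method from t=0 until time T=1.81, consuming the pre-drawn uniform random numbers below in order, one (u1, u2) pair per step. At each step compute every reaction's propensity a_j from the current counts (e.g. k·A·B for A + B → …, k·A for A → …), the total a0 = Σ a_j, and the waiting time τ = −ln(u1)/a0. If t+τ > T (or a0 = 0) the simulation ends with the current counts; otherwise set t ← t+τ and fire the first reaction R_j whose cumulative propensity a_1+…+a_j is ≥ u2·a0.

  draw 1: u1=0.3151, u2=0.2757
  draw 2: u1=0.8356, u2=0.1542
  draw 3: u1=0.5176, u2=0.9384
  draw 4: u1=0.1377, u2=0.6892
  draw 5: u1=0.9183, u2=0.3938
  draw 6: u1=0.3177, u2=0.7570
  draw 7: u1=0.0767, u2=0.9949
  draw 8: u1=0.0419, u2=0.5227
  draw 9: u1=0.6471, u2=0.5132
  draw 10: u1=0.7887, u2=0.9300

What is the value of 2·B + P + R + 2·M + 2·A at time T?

Check how each reaction changes W = 2·B + P + R + 2·M + 2·A (weight of products minus weight of reactants):
R1: A -> M: (2·1) − (2·1) = 2 − 2 = 0
R2: M -> B: (2·1) − (2·1) = 2 − 2 = 0
R3: A -> 2 P: (1·2) − (2·1) = 2 − 2 = 0
R4: P -> R: (1·1) − (1·1) = 1 − 1 = 0
Every reaction leaves W unchanged, so W is conserved and no simulation is needed: W(T) = W(0) = 2·8 + 2 + 9 + 2·2 + 2·8 = 47

Value at T = 47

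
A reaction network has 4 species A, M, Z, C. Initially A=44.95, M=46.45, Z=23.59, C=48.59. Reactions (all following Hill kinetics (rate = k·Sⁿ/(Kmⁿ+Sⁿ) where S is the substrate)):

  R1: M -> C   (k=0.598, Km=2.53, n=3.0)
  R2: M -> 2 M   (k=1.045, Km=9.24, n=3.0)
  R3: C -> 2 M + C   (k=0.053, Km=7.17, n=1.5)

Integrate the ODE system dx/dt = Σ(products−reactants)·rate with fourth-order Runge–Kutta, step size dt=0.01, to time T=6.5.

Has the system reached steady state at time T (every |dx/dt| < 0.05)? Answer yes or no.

Steady state at T: no

RK4 with dt=0.01: 650 steps to T=6.5. Trajectory (selected grid times):
t=0.00: A=44.95 M=46.45 Z=23.59 C=48.59
t=0.72: A=44.95 M=46.84 Z=23.59 C=49.02
t=1.44: A=44.95 M=47.23 Z=23.59 C=49.45
t=2.17: A=44.95 M=47.62 Z=23.59 C=49.89
t=2.89: A=44.95 M=48.01 Z=23.59 C=50.32
t=3.61: A=44.95 M=48.40 Z=23.59 C=50.75
t=4.33: A=44.95 M=48.79 Z=23.59 C=51.18
t=5.06: A=44.95 M=49.18 Z=23.59 C=51.62
t=5.78: A=44.95 M=49.57 Z=23.59 C=52.05
t=6.50: A=44.95 M=49.96 Z=23.59 C=52.48
Rates at T: R1=0.5979, R2=1.0384, R3=0.0505
dx/dt at T (Σ net stoichiometry × rate): A=+0.0000, M=+0.5414, Z=+0.0000, C=+0.5979
Largest |dx/dt| is |+0.5979| (C) ≥ 0.05 → not steady.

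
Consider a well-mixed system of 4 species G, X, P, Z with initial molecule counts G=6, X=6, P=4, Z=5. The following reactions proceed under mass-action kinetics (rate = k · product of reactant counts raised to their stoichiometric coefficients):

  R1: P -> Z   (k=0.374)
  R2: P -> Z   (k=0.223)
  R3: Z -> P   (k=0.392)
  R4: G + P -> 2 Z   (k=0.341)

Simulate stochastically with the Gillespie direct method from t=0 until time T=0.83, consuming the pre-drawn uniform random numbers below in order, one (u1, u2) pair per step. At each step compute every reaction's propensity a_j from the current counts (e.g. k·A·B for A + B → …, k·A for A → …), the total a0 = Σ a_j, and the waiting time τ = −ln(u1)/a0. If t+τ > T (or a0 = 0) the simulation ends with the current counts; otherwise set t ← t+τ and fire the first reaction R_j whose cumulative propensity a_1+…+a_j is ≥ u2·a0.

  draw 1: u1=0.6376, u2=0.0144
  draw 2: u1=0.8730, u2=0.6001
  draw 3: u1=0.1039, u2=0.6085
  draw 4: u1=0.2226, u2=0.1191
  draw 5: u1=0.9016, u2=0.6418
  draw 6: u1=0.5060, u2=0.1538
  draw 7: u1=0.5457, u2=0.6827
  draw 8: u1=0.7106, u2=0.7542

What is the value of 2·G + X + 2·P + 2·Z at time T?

Check how each reaction changes W = 2·G + X + 2·P + 2·Z (weight of products minus weight of reactants):
R1: P -> Z: (2·1) − (2·1) = 2 − 2 = 0
R2: P -> Z: (2·1) − (2·1) = 2 − 2 = 0
R3: Z -> P: (2·1) − (2·1) = 2 − 2 = 0
R4: G + P -> 2 Z: (2·2) − (2·1 + 2·1) = 4 − 4 = 0
Every reaction leaves W unchanged, so W is conserved and no simulation is needed: W(T) = W(0) = 2·6 + 6 + 2·4 + 2·5 = 36

Value at T = 36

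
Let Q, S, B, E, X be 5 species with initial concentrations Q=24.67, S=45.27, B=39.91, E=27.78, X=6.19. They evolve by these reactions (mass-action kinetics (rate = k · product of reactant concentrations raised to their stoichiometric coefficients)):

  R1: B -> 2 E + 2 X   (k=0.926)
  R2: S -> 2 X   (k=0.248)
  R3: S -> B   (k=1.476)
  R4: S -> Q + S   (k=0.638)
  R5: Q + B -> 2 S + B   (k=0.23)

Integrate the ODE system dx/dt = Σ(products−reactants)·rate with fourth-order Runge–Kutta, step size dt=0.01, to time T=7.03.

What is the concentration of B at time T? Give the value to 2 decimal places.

RK4 with dt=0.01: 703 steps to T=7.03. Trajectory (selected grid times):
t=0.00: Q=24.67 S=45.27 B=39.91 E=27.78 X=6.19
t=0.78: Q=2.45 S=65.14 B=77.05 E=115.35 X=120.96
t=1.56: Q=1.62 S=47.28 B=82.34 E=233.39 X=260.60
t=2.34: Q=1.31 S=33.85 B=72.30 E=346.05 X=388.83
t=3.12: Q=1.16 S=24.12 B=58.18 E=440.41 X=494.29
t=3.91: Q=1.07 S=17.08 B=44.52 E=515.32 X=577.20
t=4.69: Q=1.02 S=12.13 B=33.24 E=571.18 X=638.65
t=5.47: Q=0.99 S=8.61 B=24.39 E=612.52 X=683.97
t=6.25: Q=0.96 S=6.11 B=17.70 E=642.69 X=716.95
t=7.03: Q=0.95 S=4.33 B=12.75 E=664.49 X=740.75
Read off B at T=7.03: 12.75

B at T = 12.75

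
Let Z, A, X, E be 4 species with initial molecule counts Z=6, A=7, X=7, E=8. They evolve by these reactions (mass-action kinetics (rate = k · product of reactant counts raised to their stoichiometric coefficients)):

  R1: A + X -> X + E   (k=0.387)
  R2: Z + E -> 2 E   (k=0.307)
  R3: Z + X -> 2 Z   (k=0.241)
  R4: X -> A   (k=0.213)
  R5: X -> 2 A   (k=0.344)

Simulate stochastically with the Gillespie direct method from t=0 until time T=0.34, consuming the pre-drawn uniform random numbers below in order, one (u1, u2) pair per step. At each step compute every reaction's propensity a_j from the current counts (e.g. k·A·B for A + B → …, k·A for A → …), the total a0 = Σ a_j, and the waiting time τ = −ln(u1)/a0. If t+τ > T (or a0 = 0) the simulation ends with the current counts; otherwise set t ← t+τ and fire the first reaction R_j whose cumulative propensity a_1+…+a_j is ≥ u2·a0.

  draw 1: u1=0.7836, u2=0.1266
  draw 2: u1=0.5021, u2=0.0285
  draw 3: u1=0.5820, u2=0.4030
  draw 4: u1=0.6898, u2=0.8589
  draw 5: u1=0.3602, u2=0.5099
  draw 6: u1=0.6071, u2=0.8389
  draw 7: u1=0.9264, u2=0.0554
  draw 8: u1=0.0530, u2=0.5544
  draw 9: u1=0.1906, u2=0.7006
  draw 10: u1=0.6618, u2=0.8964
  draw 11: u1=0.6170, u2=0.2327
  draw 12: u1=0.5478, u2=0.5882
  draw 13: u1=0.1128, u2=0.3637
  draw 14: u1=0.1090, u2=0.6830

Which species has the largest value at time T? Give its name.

Dominant species at T: E

t=0.000: Z=6 A=7 X=7 E=8
Draw 1: a1=18.963, a2=14.736, a3=10.122, a4=1.491, a5=2.408, a0=47.720; τ=−ln(0.7836)/47.720=0.005 → t=0.005; u2·a0=0.1266·47.720=6.041 ≤ a1=18.963 → R1 fires; Z=6 A=6 X=7 E=9
Draw 2: a1=16.254, a2=16.578, a3=10.122, a4=1.491, a5=2.408, a0=46.853; τ=−ln(0.5021)/46.853=0.015 → t=0.020; u2·a0=0.0285·46.853=1.335 ≤ a1=16.254 → R1 fires; Z=6 A=5 X=7 E=10
Draw 3: a1=13.545, a2=18.420, a3=10.122, a4=1.491, a5=2.408, a0=45.986; τ=−ln(0.5820)/45.986=0.012 → t=0.032; u2·a0=0.4030·45.986=18.532; a1=13.545 < 18.532 ≤ a1+a2=31.965 → R2 fires; Z=5 A=5 X=7 E=11
Draw 4: a1=13.545, a2=16.885, a3=8.435, a4=1.491, a5=2.408, a0=42.764; τ=−ln(0.6898)/42.764=0.009 → t=0.040; u2·a0=0.8589·42.764=36.730; a1+a2=30.430 < 36.730 ≤ a1+…+a3=38.865 → R3 fires; Z=6 A=5 X=6 E=11
Draw 5: a1=11.610, a2=20.262, a3=8.676, a4=1.278, a5=2.064, a0=43.890; τ=−ln(0.3602)/43.890=0.023 → t=0.064; u2·a0=0.5099·43.890=22.380; a1=11.610 < 22.380 ≤ a1+a2=31.872 → R2 fires; Z=5 A=5 X=6 E=12
Draw 6: a1=11.610, a2=18.420, a3=7.230, a4=1.278, a5=2.064, a0=40.602; τ=−ln(0.6071)/40.602=0.012 → t=0.076; u2·a0=0.8389·40.602=34.061; a1+a2=30.030 < 34.061 ≤ a1+…+a3=37.260 → R3 fires; Z=6 A=5 X=5 E=12
Draw 7: a1=9.675, a2=22.104, a3=7.230, a4=1.065, a5=1.720, a0=41.794; τ=−ln(0.9264)/41.794=0.002 → t=0.078; u2·a0=0.0554·41.794=2.315 ≤ a1=9.675 → R1 fires; Z=6 A=4 X=5 E=13
Draw 8: a1=7.740, a2=23.946, a3=7.230, a4=1.065, a5=1.720, a0=41.701; τ=−ln(0.0530)/41.701=0.070 → t=0.148; u2·a0=0.5544·41.701=23.119; a1=7.740 < 23.119 ≤ a1+a2=31.686 → R2 fires; Z=5 A=4 X=5 E=14
Draw 9: a1=7.740, a2=21.490, a3=6.025, a4=1.065, a5=1.720, a0=38.040; τ=−ln(0.1906)/38.040=0.044 → t=0.192; u2·a0=0.7006·38.040=26.651; a1=7.740 < 26.651 ≤ a1+a2=29.230 → R2 fires; Z=4 A=4 X=5 E=15
Draw 10: a1=7.740, a2=18.420, a3=4.820, a4=1.065, a5=1.720, a0=33.765; τ=−ln(0.6618)/33.765=0.012 → t=0.204; u2·a0=0.8964·33.765=30.267; a1+a2=26.160 < 30.267 ≤ a1+…+a3=30.980 → R3 fires; Z=5 A=4 X=4 E=15
Draw 11: a1=6.192, a2=23.025, a3=4.820, a4=0.852, a5=1.376, a0=36.265; τ=−ln(0.6170)/36.265=0.013 → t=0.217; u2·a0=0.2327·36.265=8.439; a1=6.192 < 8.439 ≤ a1+a2=29.217 → R2 fires; Z=4 A=4 X=4 E=16
Draw 12: a1=6.192, a2=19.648, a3=3.856, a4=0.852, a5=1.376, a0=31.924; τ=−ln(0.5478)/31.924=0.019 → t=0.236; u2·a0=0.5882·31.924=18.778; a1=6.192 < 18.778 ≤ a1+a2=25.840 → R2 fires; Z=3 A=4 X=4 E=17
Draw 13: a1=6.192, a2=15.657, a3=2.892, a4=0.852, a5=1.376, a0=26.969; τ=−ln(0.1128)/26.969=0.081 → t=0.317; u2·a0=0.3637·26.969=9.809; a1=6.192 < 9.809 ≤ a1+a2=21.849 → R2 fires; Z=2 A=4 X=4 E=18
Draw 14: a1=6.192, a2=11.052, a3=1.928, a4=0.852, a5=1.376, a0=21.400; τ=−ln(0.1090)/21.400=0.104 → t=0.421 > T=0.34: stop.
At T=0.34: Z=2 A=4 X=4 E=18; the largest is E.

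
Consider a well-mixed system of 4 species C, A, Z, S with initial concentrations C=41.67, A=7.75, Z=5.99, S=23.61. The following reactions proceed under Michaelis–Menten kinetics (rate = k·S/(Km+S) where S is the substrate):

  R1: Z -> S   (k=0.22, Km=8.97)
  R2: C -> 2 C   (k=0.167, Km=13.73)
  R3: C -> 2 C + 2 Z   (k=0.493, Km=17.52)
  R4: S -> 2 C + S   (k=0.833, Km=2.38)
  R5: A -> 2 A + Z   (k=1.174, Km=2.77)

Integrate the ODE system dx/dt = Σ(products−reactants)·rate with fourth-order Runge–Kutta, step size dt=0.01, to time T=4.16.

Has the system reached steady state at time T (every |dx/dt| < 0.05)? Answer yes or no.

Steady state at T: no

RK4 with dt=0.01: 416 steps to T=4.16. Trajectory (selected grid times):
t=0.00: C=41.67 A=7.75 Z=5.99 S=23.61
t=0.46: C=42.58 A=8.15 Z=6.67 S=23.65
t=0.92: C=43.50 A=8.56 Z=7.35 S=23.70
t=1.39: C=44.44 A=8.98 Z=8.06 S=23.74
t=1.85: C=45.36 A=9.39 Z=8.75 S=23.79
t=2.31: C=46.28 A=9.81 Z=9.44 S=23.84
t=2.77: C=47.20 A=10.23 Z=10.14 S=23.90
t=3.24: C=48.14 A=10.67 Z=10.86 S=23.95
t=3.70: C=49.06 A=11.10 Z=11.57 S=24.01
t=4.16: C=49.99 A=11.53 Z=12.28 S=24.07
Rates at T: R1=0.1271, R2=0.1310, R3=0.3651, R4=0.7580, R5=0.9466
dx/dt at T (Σ net stoichiometry × rate): C=+2.0121, A=+0.9466, Z=+1.5496, S=+0.1271
Largest |dx/dt| is |+2.0121| (C) ≥ 0.05 → not steady.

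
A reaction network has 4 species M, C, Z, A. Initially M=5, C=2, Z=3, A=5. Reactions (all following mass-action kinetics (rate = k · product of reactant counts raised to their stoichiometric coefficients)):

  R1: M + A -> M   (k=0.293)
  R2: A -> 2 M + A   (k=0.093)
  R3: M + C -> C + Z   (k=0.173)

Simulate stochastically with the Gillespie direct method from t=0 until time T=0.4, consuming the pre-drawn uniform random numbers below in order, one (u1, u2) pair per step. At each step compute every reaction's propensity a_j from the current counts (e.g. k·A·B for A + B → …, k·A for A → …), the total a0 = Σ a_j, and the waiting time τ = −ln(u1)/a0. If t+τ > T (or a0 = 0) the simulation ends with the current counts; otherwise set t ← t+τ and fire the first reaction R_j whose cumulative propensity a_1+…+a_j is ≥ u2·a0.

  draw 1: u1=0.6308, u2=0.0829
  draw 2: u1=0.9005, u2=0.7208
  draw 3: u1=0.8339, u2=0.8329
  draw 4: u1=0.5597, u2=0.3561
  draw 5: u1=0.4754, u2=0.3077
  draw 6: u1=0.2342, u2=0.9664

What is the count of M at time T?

t=0.000: M=5 C=2 Z=3 A=5
Draw 1: a1=7.325, a2=0.465, a3=1.730, a0=9.520; τ=−ln(0.6308)/9.520=0.048 → t=0.048; u2·a0=0.0829·9.520=0.789 ≤ a1=7.325 → R1 fires; M=5 C=2 Z=3 A=4
Draw 2: a1=5.860, a2=0.372, a3=1.730, a0=7.962; τ=−ln(0.9005)/7.962=0.013 → t=0.062; u2·a0=0.7208·7.962=5.739 ≤ a1=5.860 → R1 fires; M=5 C=2 Z=3 A=3
Draw 3: a1=4.395, a2=0.279, a3=1.730, a0=6.404; τ=−ln(0.8339)/6.404=0.028 → t=0.090; u2·a0=0.8329·6.404=5.334; a1+a2=4.674 < 5.334 ≤ a1+…+a3=6.404 → R3 fires; M=4 C=2 Z=4 A=3
Draw 4: a1=3.516, a2=0.279, a3=1.384, a0=5.179; τ=−ln(0.5597)/5.179=0.112 → t=0.202; u2·a0=0.3561·5.179=1.844 ≤ a1=3.516 → R1 fires; M=4 C=2 Z=4 A=2
Draw 5: a1=2.344, a2=0.186, a3=1.384, a0=3.914; τ=−ln(0.4754)/3.914=0.190 → t=0.392; u2·a0=0.3077·3.914=1.204 ≤ a1=2.344 → R1 fires; M=4 C=2 Z=4 A=1
Draw 6: a1=1.172, a2=0.093, a3=1.384, a0=2.649; τ=−ln(0.2342)/2.649=0.548 → t=0.940 > T=0.4: stop.
Read off M at T=0.4: 4

M at T = 4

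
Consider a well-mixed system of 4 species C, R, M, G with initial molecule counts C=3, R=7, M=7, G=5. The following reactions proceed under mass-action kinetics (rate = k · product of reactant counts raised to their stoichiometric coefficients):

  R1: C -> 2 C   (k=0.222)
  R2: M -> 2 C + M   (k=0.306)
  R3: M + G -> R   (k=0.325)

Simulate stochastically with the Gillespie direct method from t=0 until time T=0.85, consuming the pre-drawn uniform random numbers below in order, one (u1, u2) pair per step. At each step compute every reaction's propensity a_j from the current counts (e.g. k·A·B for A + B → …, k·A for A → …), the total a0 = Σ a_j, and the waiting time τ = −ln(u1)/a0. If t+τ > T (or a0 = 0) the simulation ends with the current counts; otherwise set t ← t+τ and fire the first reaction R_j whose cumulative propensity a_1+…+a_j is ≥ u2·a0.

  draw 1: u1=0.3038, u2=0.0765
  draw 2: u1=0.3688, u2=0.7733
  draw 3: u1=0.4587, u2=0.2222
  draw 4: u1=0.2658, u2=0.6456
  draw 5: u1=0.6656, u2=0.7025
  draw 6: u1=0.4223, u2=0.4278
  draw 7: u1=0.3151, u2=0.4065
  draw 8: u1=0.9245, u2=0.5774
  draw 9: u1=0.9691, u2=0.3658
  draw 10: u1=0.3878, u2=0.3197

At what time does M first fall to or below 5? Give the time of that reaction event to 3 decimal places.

t=0.000: C=3 R=7 M=7 G=5
Draw 1: a1=0.666, a2=2.142, a3=11.375, a0=14.183; τ=−ln(0.3038)/14.183=0.084 → t=0.084; u2·a0=0.0765·14.183=1.085; a1=0.666 < 1.085 ≤ a1+a2=2.808 → R2 fires; C=5 R=7 M=7 G=5
Draw 2: a1=1.110, a2=2.142, a3=11.375, a0=14.627; τ=−ln(0.3688)/14.627=0.068 → t=0.152; u2·a0=0.7733·14.627=11.311; a1+a2=3.252 < 11.311 ≤ a1+…+a3=14.627 → R3 fires; C=5 R=8 M=6 G=4
Draw 3: a1=1.110, a2=1.836, a3=7.800, a0=10.746; τ=−ln(0.4587)/10.746=0.073 → t=0.225; u2·a0=0.2222·10.746=2.388; a1=1.110 < 2.388 ≤ a1+a2=2.946 → R2 fires; C=7 R=8 M=6 G=4
Draw 4: a1=1.554, a2=1.836, a3=7.800, a0=11.190; τ=−ln(0.2658)/11.190=0.118 → t=0.343; u2·a0=0.6456·11.190=7.224; a1+a2=3.390 < 7.224 ≤ a1+…+a3=11.190 → R3 fires; C=7 R=9 M=5 G=3
Draw 5: a1=1.554, a2=1.530, a3=4.875, a0=7.959; τ=−ln(0.6656)/7.959=0.051 → t=0.394; u2·a0=0.7025·7.959=5.591; a1+a2=3.084 < 5.591 ≤ a1+…+a3=7.959 → R3 fires; C=7 R=10 M=4 G=2
Draw 6: a1=1.554, a2=1.224, a3=2.600, a0=5.378; τ=−ln(0.4223)/5.378=0.160 → t=0.555; u2·a0=0.4278·5.378=2.301; a1=1.554 < 2.301 ≤ a1+a2=2.778 → R2 fires; C=9 R=10 M=4 G=2
Draw 7: a1=1.998, a2=1.224, a3=2.600, a0=5.822; τ=−ln(0.3151)/5.822=0.198 → t=0.753; u2·a0=0.4065·5.822=2.367; a1=1.998 < 2.367 ≤ a1+a2=3.222 → R2 fires; C=11 R=10 M=4 G=2
Draw 8: a1=2.442, a2=1.224, a3=2.600, a0=6.266; τ=−ln(0.9245)/6.266=0.013 → t=0.765; u2·a0=0.5774·6.266=3.618; a1=2.442 < 3.618 ≤ a1+a2=3.666 → R2 fires; C=13 R=10 M=4 G=2
Draw 9: a1=2.886, a2=1.224, a3=2.600, a0=6.710; τ=−ln(0.9691)/6.710=0.005 → t=0.770; u2·a0=0.3658·6.710=2.455 ≤ a1=2.886 → R1 fires; C=14 R=10 M=4 G=2
Draw 10: a1=3.108, a2=1.224, a3=2.600, a0=6.932; τ=−ln(0.3878)/6.932=0.137 → t=0.907 > T=0.85: stop.
M first becomes ≤ 5 when it reaches 5 at the event at t=0.343.

Threshold first reached at t = 0.343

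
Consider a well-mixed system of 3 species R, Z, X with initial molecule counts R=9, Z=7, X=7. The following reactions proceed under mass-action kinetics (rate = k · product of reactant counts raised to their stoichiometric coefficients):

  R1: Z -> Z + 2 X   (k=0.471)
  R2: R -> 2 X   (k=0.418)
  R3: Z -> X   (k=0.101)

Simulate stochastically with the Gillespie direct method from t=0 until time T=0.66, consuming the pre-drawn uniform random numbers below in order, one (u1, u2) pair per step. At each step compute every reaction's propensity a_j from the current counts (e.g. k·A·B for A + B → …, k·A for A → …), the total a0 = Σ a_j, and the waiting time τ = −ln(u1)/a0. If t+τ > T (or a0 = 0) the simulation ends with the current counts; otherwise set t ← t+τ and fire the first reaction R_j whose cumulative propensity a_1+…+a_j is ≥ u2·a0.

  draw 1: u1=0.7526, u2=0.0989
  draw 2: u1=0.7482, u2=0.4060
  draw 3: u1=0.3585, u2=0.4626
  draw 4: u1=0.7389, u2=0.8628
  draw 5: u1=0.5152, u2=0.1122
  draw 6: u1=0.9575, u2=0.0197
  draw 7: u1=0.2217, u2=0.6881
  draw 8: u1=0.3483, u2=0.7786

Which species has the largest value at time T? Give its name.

Dominant species at T: X

t=0.000: R=9 Z=7 X=7
Draw 1: a1=3.297, a2=3.762, a3=0.707, a0=7.766; τ=−ln(0.7526)/7.766=0.037 → t=0.037; u2·a0=0.0989·7.766=0.768 ≤ a1=3.297 → R1 fires; R=9 Z=7 X=9
Draw 2: a1=3.297, a2=3.762, a3=0.707, a0=7.766; τ=−ln(0.7482)/7.766=0.037 → t=0.074; u2·a0=0.4060·7.766=3.153 ≤ a1=3.297 → R1 fires; R=9 Z=7 X=11
Draw 3: a1=3.297, a2=3.762, a3=0.707, a0=7.766; τ=−ln(0.3585)/7.766=0.132 → t=0.206; u2·a0=0.4626·7.766=3.593; a1=3.297 < 3.593 ≤ a1+a2=7.059 → R2 fires; R=8 Z=7 X=13
Draw 4: a1=3.297, a2=3.344, a3=0.707, a0=7.348; τ=−ln(0.7389)/7.348=0.041 → t=0.247; u2·a0=0.8628·7.348=6.340; a1=3.297 < 6.340 ≤ a1+a2=6.641 → R2 fires; R=7 Z=7 X=15
Draw 5: a1=3.297, a2=2.926, a3=0.707, a0=6.930; τ=−ln(0.5152)/6.930=0.096 → t=0.343; u2·a0=0.1122·6.930=0.778 ≤ a1=3.297 → R1 fires; R=7 Z=7 X=17
Draw 6: a1=3.297, a2=2.926, a3=0.707, a0=6.930; τ=−ln(0.9575)/6.930=0.006 → t=0.349; u2·a0=0.0197·6.930=0.137 ≤ a1=3.297 → R1 fires; R=7 Z=7 X=19
Draw 7: a1=3.297, a2=2.926, a3=0.707, a0=6.930; τ=−ln(0.2217)/6.930=0.217 → t=0.567; u2·a0=0.6881·6.930=4.769; a1=3.297 < 4.769 ≤ a1+a2=6.223 → R2 fires; R=6 Z=7 X=21
Draw 8: a1=3.297, a2=2.508, a3=0.707, a0=6.512; τ=−ln(0.3483)/6.512=0.162 → t=0.729 > T=0.66: stop.
At T=0.66: R=6 Z=7 X=21; the largest is X.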